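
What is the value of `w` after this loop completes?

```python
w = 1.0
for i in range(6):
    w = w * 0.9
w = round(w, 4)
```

Exponential decay: 1.0 * 0.9^6
`w` takes the values: 1.0 → 0.9 → 0.81 → 0.729 → 0.6561 → 0.59049 → 0.531441 → 0.5314

Answer: 0.5314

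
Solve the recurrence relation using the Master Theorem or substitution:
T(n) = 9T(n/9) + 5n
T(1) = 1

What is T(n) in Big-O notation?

By Master Theorem: a=9, b=9, f(n)=5n. Since log_9(9) = 1 and f(n) = Θ(n^1), Case 2 applies. T(n) = O(n log n).

Answer: O(n log n)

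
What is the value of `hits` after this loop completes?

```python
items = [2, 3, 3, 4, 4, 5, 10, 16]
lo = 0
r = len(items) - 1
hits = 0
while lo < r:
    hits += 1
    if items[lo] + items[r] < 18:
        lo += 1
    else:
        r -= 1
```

Steps to find pair summing to 18
`hits` takes the values: 0 → 1 → 2 → 3 → 4 → 5 → 6 → 7

Answer: 7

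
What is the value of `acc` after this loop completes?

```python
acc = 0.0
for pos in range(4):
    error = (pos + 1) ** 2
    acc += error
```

Sum of squared losses 1² + 2² + ... + 4²
`acc` takes the values: 0.0 → 1.0 → 5.0 → 14.0 → 30.0

Answer: 30.0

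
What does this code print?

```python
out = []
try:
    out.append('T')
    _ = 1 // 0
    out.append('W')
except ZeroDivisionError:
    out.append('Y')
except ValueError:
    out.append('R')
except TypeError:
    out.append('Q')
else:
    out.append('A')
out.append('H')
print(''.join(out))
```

Execution trace: 'T' (try body) → 'Y' (except ZeroDivisionError) → 'H' (after the try/except). Output: TYH

Answer: TYH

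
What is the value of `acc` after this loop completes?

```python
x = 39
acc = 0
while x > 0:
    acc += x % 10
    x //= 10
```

Sum digits of 39
`acc` takes the values: 0 → 9 → 12

Answer: 12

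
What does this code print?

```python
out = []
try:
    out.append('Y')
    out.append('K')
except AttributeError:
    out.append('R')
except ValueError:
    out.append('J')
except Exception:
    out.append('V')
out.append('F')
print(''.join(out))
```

Execution trace: 'Y' (try body) → 'K' (try body, no exception) → 'F' (after the try/except). Output: YKF

Answer: YKF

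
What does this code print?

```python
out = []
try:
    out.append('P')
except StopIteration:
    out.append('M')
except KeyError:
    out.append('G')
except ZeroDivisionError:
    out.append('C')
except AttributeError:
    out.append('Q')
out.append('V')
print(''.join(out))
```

Execution trace: 'P' (try body, no exception) → 'V' (after the try/except). Output: PV

Answer: PV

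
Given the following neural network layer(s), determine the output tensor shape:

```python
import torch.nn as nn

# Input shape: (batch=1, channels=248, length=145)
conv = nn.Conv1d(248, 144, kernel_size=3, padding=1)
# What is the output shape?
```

Input: (1, 248, 145) -> Output: (1, 144, 145)

Answer: (1, 144, 145)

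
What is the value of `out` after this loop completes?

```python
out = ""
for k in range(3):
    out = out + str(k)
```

Concatenate digits 0 to 2
`out` takes the values: "" → "0" → "01" → "012"

Answer: "012"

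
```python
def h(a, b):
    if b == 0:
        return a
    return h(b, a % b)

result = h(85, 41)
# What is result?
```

h(85, 41) -> h(41, 3) -> h(3, 2) -> h(2, 1) -> h(1, 0) -> 1

Answer: 1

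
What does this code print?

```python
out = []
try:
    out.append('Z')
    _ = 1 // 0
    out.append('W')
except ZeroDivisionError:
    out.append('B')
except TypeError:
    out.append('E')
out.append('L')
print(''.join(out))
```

Execution trace: 'Z' (try body) → 'B' (except ZeroDivisionError) → 'L' (after the try/except). Output: ZBL

Answer: ZBL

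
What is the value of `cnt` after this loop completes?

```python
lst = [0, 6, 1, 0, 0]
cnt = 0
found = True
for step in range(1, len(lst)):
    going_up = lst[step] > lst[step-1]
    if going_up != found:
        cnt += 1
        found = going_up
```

Count direction changes in [0, 6, 1, 0, 0]
`cnt` takes the values: 0 → 1

Answer: 1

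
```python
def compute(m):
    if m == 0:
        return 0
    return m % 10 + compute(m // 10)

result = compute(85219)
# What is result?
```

Sum of digits of 85219: 9 + 1 + 2 + 5 + 8 = 25

Answer: 25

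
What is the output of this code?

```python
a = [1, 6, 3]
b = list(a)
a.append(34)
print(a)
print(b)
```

Key concept: list() constructor creates copy.
Step by step:
`a = [1, 6, 3]` → a = [1, 6, 3]
`b = list(a)` → b = [1, 6, 3]
`a.append(34)` → a = [1, 6, 3, 34]
`print(a)` → prints [1, 6, 3, 34]
`print(b)` → prints [1, 6, 3]

Answer:
[1, 6, 3, 34]
[1, 6, 3]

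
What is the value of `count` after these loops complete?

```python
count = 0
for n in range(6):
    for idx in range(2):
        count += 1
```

6 * 2 = 12
`count` takes the values: 0 → 1 → 2 → 3 → 4 → 5 → 6 → 7 → 8 → 9 → 10 → 11 → 12

Answer: 12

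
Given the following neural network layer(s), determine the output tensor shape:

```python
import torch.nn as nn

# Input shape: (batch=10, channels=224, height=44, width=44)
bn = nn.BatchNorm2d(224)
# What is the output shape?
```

Input: (10, 224, 44, 44) -> Output: (10, 224, 44, 44)

Answer: (10, 224, 44, 44)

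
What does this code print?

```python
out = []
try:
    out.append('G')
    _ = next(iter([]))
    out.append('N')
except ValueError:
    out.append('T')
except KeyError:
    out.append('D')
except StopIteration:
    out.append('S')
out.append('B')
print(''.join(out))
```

Execution trace: 'G' (try body) → 'S' (except StopIteration) → 'B' (after the try/except). Output: GSB

Answer: GSB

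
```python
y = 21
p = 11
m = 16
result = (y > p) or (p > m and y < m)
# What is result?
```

Trace:
`y = 21` → y = 21
`p = 11` → p = 11
`m = 16` → m = 16
`result = (y > p) or (p > m and y < m)` → result = True
So result = True

Answer: True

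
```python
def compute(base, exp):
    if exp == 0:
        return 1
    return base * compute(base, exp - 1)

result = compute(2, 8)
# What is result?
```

compute(2, 8) = 2 * 2 * 2 * 2 * 2 * 2 * 2 * 2 = 256

Answer: 256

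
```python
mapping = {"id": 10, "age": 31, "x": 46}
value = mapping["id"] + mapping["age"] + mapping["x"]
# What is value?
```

Trace:
`mapping = {"id": 10, "age": 31, "x": 46}` → mapping = {'id': 10, 'age': 31, 'x': 46}
`value = mapping["id"] + mapping["age"] + mapping["x"]` → value = 87
So value = 87

Answer: 87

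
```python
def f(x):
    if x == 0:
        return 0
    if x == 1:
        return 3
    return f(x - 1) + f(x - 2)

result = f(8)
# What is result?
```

Build up from base cases: f(0)=0, f(1)=3, f(2)=3, f(3)=6, f(4)=9, f(5)=15, f(6)=24, ..., f(8)=63

Answer: 63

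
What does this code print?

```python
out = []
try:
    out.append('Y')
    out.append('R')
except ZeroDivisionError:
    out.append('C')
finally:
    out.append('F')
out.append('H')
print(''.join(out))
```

Execution trace: 'Y' (try body) → 'R' (try body, no exception) → 'F' (finally) → 'H' (after the try/except). Output: YRFH

Answer: YRFH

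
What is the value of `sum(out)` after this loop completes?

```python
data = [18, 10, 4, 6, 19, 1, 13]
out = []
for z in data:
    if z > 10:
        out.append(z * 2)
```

Sum of doubled values > 10
`out` takes the values: [] → [36] → [36, 38] → [36, 38, 26]
So `sum(out)` = 100

Answer: 100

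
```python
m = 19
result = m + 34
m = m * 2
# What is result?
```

Trace:
`m = 19` → m = 19
`result = m + 34` → result = 53
`m = m * 2` → m = 38
So result = 53

Answer: 53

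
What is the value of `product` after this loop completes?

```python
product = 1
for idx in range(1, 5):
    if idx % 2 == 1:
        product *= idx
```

Product of odd numbers 1 to 4
`product` takes the values: 1 → 3

Answer: 3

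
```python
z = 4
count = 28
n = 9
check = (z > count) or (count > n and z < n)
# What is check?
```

Trace:
`z = 4` → z = 4
`count = 28` → count = 28
`n = 9` → n = 9
`check = (z > count) or (count > n and z < n)` → check = True
So check = True

Answer: True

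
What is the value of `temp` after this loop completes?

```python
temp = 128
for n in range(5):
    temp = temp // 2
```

Halve 5 times: 128 // 2^5 = 4
`temp` takes the values: 128 → 64 → 32 → 16 → 8 → 4

Answer: 4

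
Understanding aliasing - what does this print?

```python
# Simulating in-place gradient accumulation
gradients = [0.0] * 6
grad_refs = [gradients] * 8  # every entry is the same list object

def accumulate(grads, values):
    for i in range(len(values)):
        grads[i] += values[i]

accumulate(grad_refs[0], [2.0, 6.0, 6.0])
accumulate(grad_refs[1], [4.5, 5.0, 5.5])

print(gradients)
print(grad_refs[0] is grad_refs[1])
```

Key concept: gradient accumulation aliasing.
Step by step:
`gradients = [0.0] * 6` → gradients = [0.0, 0.0, 0.0, 0.0, 0.0, 0.0]
`grad_refs = [gradients] * 8` → grad_refs = [[0.0, 0.0, 0.0, 0.0, 0.0, 0.0], [0.0, 0.0, 0.0, 0.0, 0.0, 0.0], [0.0, 0.0, 0.0, 0.0, 0.0, 0.0], [0.0, 0.0, 0.0, 0.0, 0.0, 0.0], [0.0, 0.0, 0.0, 0.0, 0.0, 0.0], [0.0, 0.0, 0.0, 0.0, 0.0, 0.0], [0.0, 0.0, 0.0, 0.0, 0.0, 0.0], [0.0, 0.0, 0.0, 0.0, 0.0, 0.0]]
`accumulate(grad_refs[0], [2.0, 6.0, 6.0])` → gradients = [2.0, 6.0, 6.0, 0.0, 0.0, 0.0]; grad_refs = [[2.0, 6.0, 6.0, 0.0, 0.0, 0.0], [2.0, 6.0, 6.0, 0.0, 0.0, 0.0], [2.0, 6.0, 6.0, 0.0, 0.0, 0.0], [2.0, 6.0, 6.0, 0.0, 0.0, 0.0], [2.0, 6.0, 6.0, 0.0, 0.0, 0.0], [2.0, 6.0, 6.0, 0.0, 0.0, 0.0], [2.0, 6.0, 6.0, 0.0, 0.0, 0.0], [2.0, 6.0, 6.0, 0.0, 0.0, 0.0]]
`accumulate(grad_refs[1], [4.5, 5.0, 5.5])` → gradients = [6.5, 11.0, 11.5, 0.0, 0.0, 0.0]; grad_refs = [[6.5, 11.0, 11.5, 0.0, 0.0, 0.0], [6.5, 11.0, 11.5, 0.0, 0.0, 0.0], [6.5, 11.0, 11.5, 0.0, 0.0, 0.0], [6.5, 11.0, 11.5, 0.0, 0.0, 0.0], [6.5, 11.0, 11.5, 0.0, 0.0, 0.0], [6.5, 11.0, 11.5, 0.0, 0.0, 0.0], [6.5, 11.0, 11.5, 0.0, 0.0, 0.0], [6.5, 11.0, 11.5, 0.0, 0.0, 0.0]]
`print(gradients)` → prints [6.5, 11.0, 11.5, 0.0, 0.0, 0.0]
`print(grad_refs[0] is grad_refs[1])` → prints True

Answer:
[6.5, 11.0, 11.5, 0.0, 0.0, 0.0]
True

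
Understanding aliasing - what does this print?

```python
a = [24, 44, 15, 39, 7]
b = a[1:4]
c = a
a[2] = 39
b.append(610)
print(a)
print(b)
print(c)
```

Key concept: slice vs alias.
Step by step:
`a = [24, 44, 15, 39, 7]` → a = [24, 44, 15, 39, 7]
`b = a[1:4]` → b = [44, 15, 39]
`c = a` → c = [24, 44, 15, 39, 7] (same object as a)
`a[2] = 39` → a = [24, 44, 39, 39, 7] (same object as c); c = [24, 44, 39, 39, 7] (same object as a)
`b.append(610)` → b = [44, 15, 39, 610]
`print(a)` → prints [24, 44, 39, 39, 7]
`print(b)` → prints [44, 15, 39, 610]
`print(c)` → prints [24, 44, 39, 39, 7]

Answer:
[24, 44, 39, 39, 7]
[44, 15, 39, 610]
[24, 44, 39, 39, 7]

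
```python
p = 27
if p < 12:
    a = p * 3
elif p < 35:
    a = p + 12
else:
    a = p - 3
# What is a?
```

Trace:
`p = 27` → p = 27
`if p < 12: ...` → p < 12 is False, p < 35 is True → a = 39
So a = 39

Answer: 39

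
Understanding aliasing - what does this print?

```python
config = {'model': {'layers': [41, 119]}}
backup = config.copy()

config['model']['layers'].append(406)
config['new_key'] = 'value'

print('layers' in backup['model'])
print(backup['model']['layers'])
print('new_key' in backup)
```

Key concept: shallow copy gotcha with nested dict.
Step by step:
`config = {'model': {'layers': [41, 119]}}` → config = {'model': {'layers': [41, 119]}}
`backup = config.copy()` → backup = {'model': {'layers': [41, 119]}}
`config['model']['layers'].append(406)` → config = {'model': {'layers': [41, 119, 406]}}; backup = {'model': {'layers': [41, 119, 406]}}
`config['new_key'] = 'value'` → config = {'model': {'layers': [41, 119, 406]}, 'new_key': 'value'}
`print('layers' in backup['model'])` → prints True
`print(backup['model']['layers'])` → prints [41, 119, 406]
`print('new_key' in backup)` → prints False

Answer:
True
[41, 119, 406]
False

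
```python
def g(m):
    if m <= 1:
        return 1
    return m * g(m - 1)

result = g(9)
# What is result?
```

g(9) = 9 * 8 * 7 * 6 * 5 * 4 * 3 * 2 * 1 = 362880

Answer: 362880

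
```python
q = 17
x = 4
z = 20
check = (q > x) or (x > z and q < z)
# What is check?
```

Trace:
`q = 17` → q = 17
`x = 4` → x = 4
`z = 20` → z = 20
`check = (q > x) or (x > z and q < z)` → check = True
So check = True

Answer: True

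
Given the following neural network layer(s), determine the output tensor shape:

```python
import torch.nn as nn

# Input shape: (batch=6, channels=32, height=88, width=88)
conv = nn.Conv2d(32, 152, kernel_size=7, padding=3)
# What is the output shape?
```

Input: (6, 32, 88, 88) -> Output: (6, 152, 88, 88)

Answer: (6, 152, 88, 88)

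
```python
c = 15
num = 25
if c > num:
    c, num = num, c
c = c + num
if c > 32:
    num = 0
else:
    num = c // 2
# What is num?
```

Trace:
`c = 15` → c = 15
`num = 25` → num = 25
`if c > num: ...` → c > num is False → no variable changes
`c = c + num` → c = 40
`if c > 32: ...` → c > 32 is True → num = 0
So num = 0

Answer: 0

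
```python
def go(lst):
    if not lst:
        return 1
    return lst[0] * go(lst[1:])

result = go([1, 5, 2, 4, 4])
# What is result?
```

Product over [1, 5, 2, 4, 4] = 1 * 5 * 2 * 4 * 4 = 160

Answer: 160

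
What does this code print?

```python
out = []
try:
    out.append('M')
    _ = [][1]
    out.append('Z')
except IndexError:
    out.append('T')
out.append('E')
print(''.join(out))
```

Execution trace: 'M' (try body) → 'T' (except IndexError) → 'E' (after the try/except). Output: MTE

Answer: MTE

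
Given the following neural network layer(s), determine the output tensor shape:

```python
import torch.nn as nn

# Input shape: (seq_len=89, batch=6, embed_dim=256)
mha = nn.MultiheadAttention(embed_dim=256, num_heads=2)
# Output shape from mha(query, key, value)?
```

Input: (89, 6, 256) -> Output: (89, 6, 256)

Answer: (89, 6, 256)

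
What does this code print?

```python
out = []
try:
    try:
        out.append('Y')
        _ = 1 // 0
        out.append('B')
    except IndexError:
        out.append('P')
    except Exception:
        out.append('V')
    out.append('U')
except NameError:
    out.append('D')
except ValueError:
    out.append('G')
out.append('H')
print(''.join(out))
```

Execution trace: 'Y' (inner try body) → 'V' (inner except Exception) → 'U' (try body, no exception) → 'H' (after the try/except). Output: YVUH

Answer: YVUH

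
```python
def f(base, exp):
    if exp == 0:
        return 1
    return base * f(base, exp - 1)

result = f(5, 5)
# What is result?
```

f(5, 5) = 5 * 5 * 5 * 5 * 5 = 3125

Answer: 3125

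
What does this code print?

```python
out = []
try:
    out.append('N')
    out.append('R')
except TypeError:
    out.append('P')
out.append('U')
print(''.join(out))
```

Execution trace: 'N' (try body) → 'R' (try body, no exception) → 'U' (after the try/except). Output: NRU

Answer: NRU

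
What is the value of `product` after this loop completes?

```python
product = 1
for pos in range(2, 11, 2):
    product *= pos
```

Product of even numbers 2 to 10
`product` takes the values: 1 → 2 → 8 → 48 → 384 → 3840

Answer: 3840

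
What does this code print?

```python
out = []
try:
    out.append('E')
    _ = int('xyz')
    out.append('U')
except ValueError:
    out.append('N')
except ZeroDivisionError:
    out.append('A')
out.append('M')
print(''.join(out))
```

Execution trace: 'E' (try body) → 'N' (except ValueError) → 'M' (after the try/except). Output: ENM

Answer: ENM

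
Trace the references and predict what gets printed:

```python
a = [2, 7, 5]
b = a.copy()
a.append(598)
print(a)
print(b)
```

Key concept: list.copy() creates independent copy.
Step by step:
`a = [2, 7, 5]` → a = [2, 7, 5]
`b = a.copy()` → b = [2, 7, 5]
`a.append(598)` → a = [2, 7, 5, 598]
`print(a)` → prints [2, 7, 5, 598]
`print(b)` → prints [2, 7, 5]

Answer:
[2, 7, 5, 598]
[2, 7, 5]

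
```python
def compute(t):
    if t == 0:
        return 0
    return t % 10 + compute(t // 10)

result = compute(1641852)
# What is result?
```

Sum of digits of 1641852: 2 + 5 + 8 + 1 + 4 + 6 + 1 = 27

Answer: 27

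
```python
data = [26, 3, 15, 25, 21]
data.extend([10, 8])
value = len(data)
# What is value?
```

Trace:
`data = [26, 3, 15, 25, 21]` → data = [26, 3, 15, 25, 21]
`data.extend([10, 8])` → data = [26, 3, 15, 25, 21, 10, 8]
`value = len(data)` → value = 7
So value = 7

Answer: 7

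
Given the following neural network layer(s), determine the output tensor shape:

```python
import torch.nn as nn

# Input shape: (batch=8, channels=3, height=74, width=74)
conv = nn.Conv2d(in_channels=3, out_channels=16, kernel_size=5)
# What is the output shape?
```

Input: (8, 3, 74, 74) -> Output: (8, 16, 70, 70)

Answer: (8, 16, 70, 70)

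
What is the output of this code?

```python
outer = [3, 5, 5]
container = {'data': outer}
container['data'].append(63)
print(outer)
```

Key concept: dict holds reference to list.
Step by step:
`outer = [3, 5, 5]` → outer = [3, 5, 5]
`container = {'data': outer}` → container = {'data': [3, 5, 5]}
`container['data'].append(63)` → outer = [3, 5, 5, 63]; container = {'data': [3, 5, 5, 63]}
`print(outer)` → prints [3, 5, 5, 63]

Answer: [3, 5, 5, 63]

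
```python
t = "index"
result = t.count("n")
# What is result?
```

Trace:
`t = "index"` → t = 'index'
`result = t.count("n")` → result = 1
So result = 1

Answer: 1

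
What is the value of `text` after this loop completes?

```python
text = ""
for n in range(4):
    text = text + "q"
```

Repeat 'q' 4 times
`text` takes the values: "" → "q" → "qq" → "qqq" → "qqqq"

Answer: "qqqq"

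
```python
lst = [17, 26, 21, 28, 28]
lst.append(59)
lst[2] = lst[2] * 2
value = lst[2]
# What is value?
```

Trace:
`lst = [17, 26, 21, 28, 28]` → lst = [17, 26, 21, 28, 28]
`lst.append(59)` → lst = [17, 26, 21, 28, 28, 59]
`lst[2] = lst[2] * 2` → lst = [17, 26, 42, 28, 28, 59]
`value = lst[2]` → value = 42
So value = 42

Answer: 42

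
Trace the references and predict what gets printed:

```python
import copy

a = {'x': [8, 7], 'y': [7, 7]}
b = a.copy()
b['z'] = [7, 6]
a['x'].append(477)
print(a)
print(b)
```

Key concept: shallow copy of dict with mutable values.
Step by step:
`a = {'x': [8, 7], 'y': [7, 7]}` → a = {'x': [8, 7], 'y': [7, 7]}
`b = a.copy()` → b = {'x': [8, 7], 'y': [7, 7]}
`b['z'] = [7, 6]` → b = {'x': [8, 7], 'y': [7, 7], 'z': [7, 6]}
`a['x'].append(477)` → a = {'x': [8, 7, 477], 'y': [7, 7]}; b = {'x': [8, 7, 477], 'y': [7, 7], 'z': [7, 6]}
`print(a)` → prints {'x': [8, 7, 477], 'y': [7, 7]}
`print(b)` → prints {'x': [8, 7, 477], 'y': [7, 7], 'z': [7, 6]}

Answer:
{'x': [8, 7, 477], 'y': [7, 7]}
{'x': [8, 7, 477], 'y': [7, 7], 'z': [7, 6]}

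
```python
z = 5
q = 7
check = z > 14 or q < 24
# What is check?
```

Trace:
`z = 5` → z = 5
`q = 7` → q = 7
`check = z > 14 or q < 24` → check = True
So check = True

Answer: True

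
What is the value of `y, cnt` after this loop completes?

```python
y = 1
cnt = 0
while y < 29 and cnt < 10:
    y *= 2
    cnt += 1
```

Double until >= 29 or 10 iterations
`y, cnt` takes the values: (1, 0) → (2, 0) → (2, 1) → (4, 1) → (4, 2) → (8, 2) → (8, 3) → (16, 3) → (16, 4) → (32, 4) → (32, 5)

Answer: 32, 5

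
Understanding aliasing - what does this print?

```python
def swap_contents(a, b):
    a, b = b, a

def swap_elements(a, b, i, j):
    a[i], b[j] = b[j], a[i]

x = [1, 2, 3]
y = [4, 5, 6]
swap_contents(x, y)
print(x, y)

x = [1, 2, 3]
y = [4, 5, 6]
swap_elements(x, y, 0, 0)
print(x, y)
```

Key concept: parameter rebinding vs mutation.
Step by step:
`x = [1, 2, 3]` → x = [1, 2, 3]
`y = [4, 5, 6]` → y = [4, 5, 6]
`swap_contents(x, y)` → no visible change to tracked variables
`print(x, y)` → prints [1, 2, 3] [4, 5, 6]
`x = [1, 2, 3]` → x = [1, 2, 3]
`y = [4, 5, 6]` → y = [4, 5, 6]
`swap_elements(x, y, 0, 0)` → x = [4, 2, 3]; y = [1, 5, 6]
`print(x, y)` → prints [4, 2, 3] [1, 5, 6]

Answer:
[1, 2, 3] [4, 5, 6]
[4, 2, 3] [1, 5, 6]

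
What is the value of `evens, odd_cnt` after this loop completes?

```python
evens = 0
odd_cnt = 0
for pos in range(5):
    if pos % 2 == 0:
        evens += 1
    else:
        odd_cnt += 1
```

Count evens and odds in range(5)
`evens, odd_cnt` takes the values: (0, 0) → (1, 0) → (1, 1) → (2, 1) → (2, 2) → (3, 2)

Answer: 3, 2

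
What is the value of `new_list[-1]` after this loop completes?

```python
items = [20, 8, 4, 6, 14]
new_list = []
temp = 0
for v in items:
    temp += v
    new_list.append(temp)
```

Cumulative sum ends at 52
`new_list` takes the values: [] → [20] → [20, 28] → [20, 28, 32] → [20, 28, 32, 38] → [20, 28, 32, 38, 52]
So `new_list[-1]` = 52

Answer: 52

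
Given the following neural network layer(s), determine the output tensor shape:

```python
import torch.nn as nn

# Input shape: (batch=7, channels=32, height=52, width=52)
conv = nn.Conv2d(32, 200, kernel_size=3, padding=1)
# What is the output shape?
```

Input: (7, 32, 52, 52) -> Output: (7, 200, 52, 52)

Answer: (7, 200, 52, 52)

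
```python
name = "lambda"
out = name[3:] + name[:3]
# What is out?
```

Trace:
`name = "lambda"` → name = 'lambda'
`out = name[3:] + name[:3]` → out = 'bdalam'
So out = 'bdalam'

Answer: 'bdalam'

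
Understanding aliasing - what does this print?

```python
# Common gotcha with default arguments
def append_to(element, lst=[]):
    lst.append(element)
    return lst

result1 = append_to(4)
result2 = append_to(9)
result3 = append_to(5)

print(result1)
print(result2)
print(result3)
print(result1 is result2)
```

Key concept: mutable default argument gotcha.
Step by step:
`result1 = append_to(4)` → result1 = [4]
`result2 = append_to(9)` → result1 = [4, 9] (same object as result2); result2 = [4, 9] (same object as result1)
`result3 = append_to(5)` → result1 = [4, 9, 5] (same object as result2, result3); result2 = [4, 9, 5] (same object as result1, result3); result3 = [4, 9, 5] (same object as result1, result2)
`print(result1)` → prints [4, 9, 5]
`print(result2)` → prints [4, 9, 5]
`print(result3)` → prints [4, 9, 5]
`print(result1 is result2)` → prints True

Answer:
[4, 9, 5]
[4, 9, 5]
[4, 9, 5]
True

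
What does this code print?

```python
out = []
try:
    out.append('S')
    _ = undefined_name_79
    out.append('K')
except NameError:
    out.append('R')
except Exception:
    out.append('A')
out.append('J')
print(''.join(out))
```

Execution trace: 'S' (try body) → 'R' (except NameError) → 'J' (after the try/except). Output: SRJ

Answer: SRJ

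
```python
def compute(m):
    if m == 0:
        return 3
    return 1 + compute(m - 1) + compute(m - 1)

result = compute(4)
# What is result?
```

compute(m) = 1 + 2·compute(m-1), compute(0)=3. Closed form: (3+1)·2^4 - 1 = 63.

Answer: 63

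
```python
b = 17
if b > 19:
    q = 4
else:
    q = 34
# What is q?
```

Trace:
`b = 17` → b = 17
`if b > 19: ...` → b > 19 is False, take else branch → q = 34
So q = 34

Answer: 34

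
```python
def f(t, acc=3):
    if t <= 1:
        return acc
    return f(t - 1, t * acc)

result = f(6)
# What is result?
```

Accumulator trace (n, acc): (6, 3) -> (5, 18) -> (4, 90) -> (3, 360) -> (2, 1080) -> (1, 2160) -> return 2160

Answer: 2160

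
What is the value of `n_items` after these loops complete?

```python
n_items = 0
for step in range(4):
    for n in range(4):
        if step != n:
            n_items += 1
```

4² - 4 (exclude diagonal)
`n_items` takes the values: 0 → 1 → 2 → 3 → 4 → 5 → 6 → 7 → 8 → 9 → 10 → 11 → 12

Answer: 12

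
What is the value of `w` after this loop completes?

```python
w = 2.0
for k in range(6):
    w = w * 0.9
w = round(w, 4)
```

Exponential decay: 2.0 * 0.9^6
`w` takes the values: 2.0 → 1.8 → 1.62 → 1.458 → 1.3122 → 1.18098 → 1.062882 → 1.0629

Answer: 1.0629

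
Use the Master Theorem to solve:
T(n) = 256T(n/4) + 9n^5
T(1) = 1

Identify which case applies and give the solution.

a=256, b=4, f(n)=9n^5. log_4(256) = 4. Since c=5 > 4 and the regularity condition holds (256(n/4)^5 = (256/4^5)n^5 with 256/4^5 < 1), Case 3 applies: T(n) = Θ(f(n)) = O(n^5).

Answer: O(n^5) - Case 3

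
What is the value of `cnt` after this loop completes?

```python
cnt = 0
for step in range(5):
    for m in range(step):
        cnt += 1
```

Triangle number: 0+1+2+...+4
`cnt` takes the values: 0 → 1 → 2 → 3 → 4 → 5 → 6 → 7 → 8 → 9 → 10

Answer: 10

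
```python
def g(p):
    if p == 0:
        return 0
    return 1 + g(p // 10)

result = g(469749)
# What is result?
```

Count of digits of 469749: 6

Answer: 6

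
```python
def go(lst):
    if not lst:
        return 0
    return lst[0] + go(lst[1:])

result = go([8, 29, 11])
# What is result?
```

8 + 29 + 11 + 0 = 48

Answer: 48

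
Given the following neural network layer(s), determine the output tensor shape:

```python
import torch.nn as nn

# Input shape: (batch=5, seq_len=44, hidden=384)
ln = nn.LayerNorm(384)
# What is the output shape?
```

Input: (5, 44, 384) -> Output: (5, 44, 384)

Answer: (5, 44, 384)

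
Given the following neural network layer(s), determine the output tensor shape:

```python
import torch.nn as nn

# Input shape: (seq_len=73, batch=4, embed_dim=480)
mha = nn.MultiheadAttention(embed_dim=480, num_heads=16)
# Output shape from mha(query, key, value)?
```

Input: (73, 4, 480) -> Output: (73, 4, 480)

Answer: (73, 4, 480)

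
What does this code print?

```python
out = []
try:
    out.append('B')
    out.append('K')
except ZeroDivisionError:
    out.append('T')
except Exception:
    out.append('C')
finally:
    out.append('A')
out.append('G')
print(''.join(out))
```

Execution trace: 'B' (try body) → 'K' (try body, no exception) → 'A' (finally) → 'G' (after the try/except). Output: BKAG

Answer: BKAG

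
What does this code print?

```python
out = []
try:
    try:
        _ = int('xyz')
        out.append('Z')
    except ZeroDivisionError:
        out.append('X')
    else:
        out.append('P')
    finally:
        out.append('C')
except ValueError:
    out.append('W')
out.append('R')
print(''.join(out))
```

Execution trace: 'C' (finally) → 'W' (outer except ValueError) → 'R' (after the try/except). Output: CWR

Answer: CWR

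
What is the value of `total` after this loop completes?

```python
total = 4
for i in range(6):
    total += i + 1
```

Start at 4, add 1 to 6 = 25
`total` takes the values: 4 → 5 → 7 → 10 → 14 → 19 → 25

Answer: 25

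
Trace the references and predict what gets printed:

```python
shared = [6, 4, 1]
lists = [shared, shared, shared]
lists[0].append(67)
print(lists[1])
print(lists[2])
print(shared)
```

Key concept: list of same reference.
Step by step:
`shared = [6, 4, 1]` → shared = [6, 4, 1]
`lists = [shared, shared, shared]` → lists = [[6, 4, 1], [6, 4, 1], [6, 4, 1]]
`lists[0].append(67)` → shared = [6, 4, 1, 67]; lists = [[6, 4, 1, 67], [6, 4, 1, 67], [6, 4, 1, 67]]
`print(lists[1])` → prints [6, 4, 1, 67]
`print(lists[2])` → prints [6, 4, 1, 67]
`print(shared)` → prints [6, 4, 1, 67]

Answer:
[6, 4, 1, 67]
[6, 4, 1, 67]
[6, 4, 1, 67]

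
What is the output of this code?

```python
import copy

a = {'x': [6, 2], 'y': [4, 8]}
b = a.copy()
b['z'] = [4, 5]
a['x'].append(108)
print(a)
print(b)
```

Key concept: shallow copy of dict with mutable values.
Step by step:
`a = {'x': [6, 2], 'y': [4, 8]}` → a = {'x': [6, 2], 'y': [4, 8]}
`b = a.copy()` → b = {'x': [6, 2], 'y': [4, 8]}
`b['z'] = [4, 5]` → b = {'x': [6, 2], 'y': [4, 8], 'z': [4, 5]}
`a['x'].append(108)` → a = {'x': [6, 2, 108], 'y': [4, 8]}; b = {'x': [6, 2, 108], 'y': [4, 8], 'z': [4, 5]}
`print(a)` → prints {'x': [6, 2, 108], 'y': [4, 8]}
`print(b)` → prints {'x': [6, 2, 108], 'y': [4, 8], 'z': [4, 5]}

Answer:
{'x': [6, 2, 108], 'y': [4, 8]}
{'x': [6, 2, 108], 'y': [4, 8], 'z': [4, 5]}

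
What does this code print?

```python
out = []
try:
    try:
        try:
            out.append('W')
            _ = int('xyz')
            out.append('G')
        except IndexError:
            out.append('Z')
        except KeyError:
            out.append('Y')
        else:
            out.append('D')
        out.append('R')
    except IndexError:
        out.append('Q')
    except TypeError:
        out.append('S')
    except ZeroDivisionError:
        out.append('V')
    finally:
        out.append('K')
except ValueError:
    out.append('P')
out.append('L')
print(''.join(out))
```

Execution trace: 'W' (inner try body) → 'K' (finally) → 'P' (outer except ValueError) → 'L' (after the try/except). Output: WKPL

Answer: WKPL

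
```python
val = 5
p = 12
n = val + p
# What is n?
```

Trace:
`val = 5` → val = 5
`p = 12` → p = 12
`n = val + p` → n = 17
So n = 17

Answer: 17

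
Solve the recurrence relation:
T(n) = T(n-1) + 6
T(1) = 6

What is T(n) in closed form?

Unrolling: T(n) = T(1) + 6·(n-1) = 6 + 6(n-1) = 6n.

Answer: T(n) = 6n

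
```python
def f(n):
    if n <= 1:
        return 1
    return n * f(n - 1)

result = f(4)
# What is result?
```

f(4) = 4 * 3 * 2 * 1 = 24

Answer: 24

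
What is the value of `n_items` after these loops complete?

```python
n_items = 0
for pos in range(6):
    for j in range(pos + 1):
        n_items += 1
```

Triangle: 1 + 2 + ... + 6
`n_items` takes the values: 0 → 1 → 2 → 3 → 4 → 5 → 6 → 7 → 8 → 9 → 10 → 11 → 12 → 13 → 14 → 15 → 16 → 17 → 18 → 19 → 20 → 21

Answer: 21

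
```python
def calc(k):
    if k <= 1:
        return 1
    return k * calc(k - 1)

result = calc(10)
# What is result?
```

calc(10) = 10 * 9 * 8 * 7 * 6 * 5 * 4 * 3 * 2 * 1 = 3628800

Answer: 3628800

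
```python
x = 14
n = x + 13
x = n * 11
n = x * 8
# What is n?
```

Trace:
`x = 14` → x = 14
`n = x + 13` → n = 27
`x = n * 11` → x = 297
`n = x * 8` → n = 2376
So n = 2376

Answer: 2376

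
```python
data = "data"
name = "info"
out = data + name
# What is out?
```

Trace:
`data = "data"` → data = 'data'
`name = "info"` → name = 'info'
`out = data + name` → out = 'datainfo'
So out = 'datainfo'

Answer: 'datainfo'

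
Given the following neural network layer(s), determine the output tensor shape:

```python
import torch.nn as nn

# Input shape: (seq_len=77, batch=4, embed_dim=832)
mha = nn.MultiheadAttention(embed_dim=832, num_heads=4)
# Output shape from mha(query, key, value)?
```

Input: (77, 4, 832) -> Output: (77, 4, 832)

Answer: (77, 4, 832)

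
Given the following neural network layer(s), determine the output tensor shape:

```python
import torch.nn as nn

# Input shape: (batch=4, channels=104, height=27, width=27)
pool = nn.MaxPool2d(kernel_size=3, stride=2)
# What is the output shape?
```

Input: (4, 104, 27, 27) -> Output: (4, 104, 13, 13)

Answer: (4, 104, 13, 13)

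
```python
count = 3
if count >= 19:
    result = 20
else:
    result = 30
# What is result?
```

Trace:
`count = 3` → count = 3
`if count >= 19: ...` → count >= 19 is False, take else branch → result = 30
So result = 30

Answer: 30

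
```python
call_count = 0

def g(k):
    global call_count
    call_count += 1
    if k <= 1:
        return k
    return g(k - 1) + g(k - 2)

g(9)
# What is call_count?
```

Calls(k) = 1 + Calls(k-1) + Calls(k-2); Calls(0)=Calls(1)=1. For k=9 this gives 109.

Answer: 109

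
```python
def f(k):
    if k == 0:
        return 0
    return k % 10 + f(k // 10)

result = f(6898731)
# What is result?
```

Sum of digits of 6898731: 1 + 3 + 7 + 8 + 9 + 8 + 6 = 42

Answer: 42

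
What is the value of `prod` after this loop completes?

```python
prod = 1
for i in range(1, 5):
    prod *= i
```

4! = 24
`prod` takes the values: 1 → 2 → 6 → 24

Answer: 24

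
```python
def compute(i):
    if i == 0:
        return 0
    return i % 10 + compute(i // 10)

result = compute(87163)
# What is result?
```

Sum of digits of 87163: 3 + 6 + 1 + 7 + 8 = 25

Answer: 25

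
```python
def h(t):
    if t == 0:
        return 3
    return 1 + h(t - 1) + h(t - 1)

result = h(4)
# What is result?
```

h(t) = 1 + 2·h(t-1), h(0)=3. Closed form: (3+1)·2^4 - 1 = 63.

Answer: 63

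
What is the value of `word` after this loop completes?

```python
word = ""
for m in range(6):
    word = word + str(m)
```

Concatenate digits 0 to 5
`word` takes the values: "" → "0" → "01" → "012" → "0123" → "01234" → "012345"

Answer: "012345"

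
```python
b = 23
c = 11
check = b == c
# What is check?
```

Trace:
`b = 23` → b = 23
`c = 11` → c = 11
`check = b == c` → check = False
So check = False

Answer: False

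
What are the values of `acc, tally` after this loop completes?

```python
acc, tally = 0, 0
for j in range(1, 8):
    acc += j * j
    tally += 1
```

Sum of squares and count
`acc, tally` takes the values: (0, 0) → (1, 0) → (1, 1) → (5, 1) → (5, 2) → (14, 2) → (14, 3) → (30, 3) → (30, 4) → (55, 4) → (55, 5) → (91, 5) → (91, 6) → (140, 6) → (140, 7)

Answer: 140, 7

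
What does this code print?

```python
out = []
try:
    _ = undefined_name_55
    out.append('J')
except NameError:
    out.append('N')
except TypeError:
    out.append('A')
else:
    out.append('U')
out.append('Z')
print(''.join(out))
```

Execution trace: 'N' (except NameError) → 'Z' (after the try/except). Output: NZ

Answer: NZ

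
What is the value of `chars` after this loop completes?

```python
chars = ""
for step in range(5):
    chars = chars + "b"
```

Repeat 'b' 5 times
`chars` takes the values: "" → "b" → "bb" → "bbb" → "bbbb" → "bbbbb"

Answer: "bbbbb"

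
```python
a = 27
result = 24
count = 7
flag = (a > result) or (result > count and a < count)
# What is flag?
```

Trace:
`a = 27` → a = 27
`result = 24` → result = 24
`count = 7` → count = 7
`flag = (a > result) or (result > count and a < count)` → flag = True
So flag = True

Answer: True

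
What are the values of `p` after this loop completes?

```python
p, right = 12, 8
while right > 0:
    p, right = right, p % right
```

GCD of 12 and 8
`p` takes the values: 12 → 8 → 4

Answer: 4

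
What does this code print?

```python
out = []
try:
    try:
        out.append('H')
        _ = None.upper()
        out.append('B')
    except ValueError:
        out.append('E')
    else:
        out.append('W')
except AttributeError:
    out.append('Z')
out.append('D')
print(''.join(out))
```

Execution trace: 'H' (try body) → 'Z' (outer except AttributeError) → 'D' (after the try/except). Output: HZD

Answer: HZD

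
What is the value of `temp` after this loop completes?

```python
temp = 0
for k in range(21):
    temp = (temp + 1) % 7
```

Increment mod 7, 21 times = 0
`temp` takes the values: 0 → 1 → 2 → 3 → 4 → 5 → 6 → 0 → 1 → 2 → 3 → 4 → 5 → 6 → 0 → 1 → 2 → 3 → 4 → 5 → 6 → 0

Answer: 0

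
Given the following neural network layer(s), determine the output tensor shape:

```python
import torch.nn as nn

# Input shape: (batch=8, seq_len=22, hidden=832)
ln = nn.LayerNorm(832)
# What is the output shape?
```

Input: (8, 22, 832) -> Output: (8, 22, 832)

Answer: (8, 22, 832)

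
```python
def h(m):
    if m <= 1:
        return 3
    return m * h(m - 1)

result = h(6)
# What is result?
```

h(6) = 6 * 5 * 4 * 3 * 2 * 3 = 2160

Answer: 2160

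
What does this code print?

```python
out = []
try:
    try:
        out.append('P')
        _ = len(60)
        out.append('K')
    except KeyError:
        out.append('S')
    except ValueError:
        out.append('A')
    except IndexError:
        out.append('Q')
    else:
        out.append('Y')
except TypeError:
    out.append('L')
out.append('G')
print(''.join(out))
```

Execution trace: 'P' (inner try body) → 'L' (outer except TypeError) → 'G' (after the try/except). Output: PLG

Answer: PLG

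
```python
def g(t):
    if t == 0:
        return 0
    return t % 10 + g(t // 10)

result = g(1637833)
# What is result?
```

Sum of digits of 1637833: 3 + 3 + 8 + 7 + 3 + 6 + 1 = 31

Answer: 31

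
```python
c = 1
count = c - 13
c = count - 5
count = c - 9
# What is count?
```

Trace:
`c = 1` → c = 1
`count = c - 13` → count = -12
`c = count - 5` → c = -17
`count = c - 9` → count = -26
So count = -26

Answer: -26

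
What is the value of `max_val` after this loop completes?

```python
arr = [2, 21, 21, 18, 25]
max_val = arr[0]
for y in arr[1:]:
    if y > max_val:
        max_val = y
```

Maximum of [2, 21, 21, 18, 25]
`max_val` takes the values: 2 → 21 → 25

Answer: 25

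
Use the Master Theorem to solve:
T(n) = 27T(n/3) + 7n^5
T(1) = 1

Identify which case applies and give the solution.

a=27, b=3, f(n)=7n^5. log_3(27) = 3. Since c=5 > 3 and the regularity condition holds (27(n/3)^5 = (27/3^5)n^5 with 27/3^5 < 1), Case 3 applies: T(n) = Θ(f(n)) = O(n^5).

Answer: O(n^5) - Case 3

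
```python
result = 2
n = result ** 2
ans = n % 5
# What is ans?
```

Trace:
`result = 2` → result = 2
`n = result ** 2` → n = 4
`ans = n % 5` → ans = 4
So ans = 4

Answer: 4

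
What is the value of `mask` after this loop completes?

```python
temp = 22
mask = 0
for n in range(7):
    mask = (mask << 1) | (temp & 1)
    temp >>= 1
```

Reverse lowest 7 bits of 22
`mask` takes the values: 0 → 1 → 3 → 6 → 13 → 26 → 52

Answer: 52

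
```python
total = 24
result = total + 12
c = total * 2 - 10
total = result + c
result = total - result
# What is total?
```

Trace:
`total = 24` → total = 24
`result = total + 12` → result = 36
`c = total * 2 - 10` → c = 38
`total = result + c` → total = 74
`result = total - result` → result = 38
So total = 74

Answer: 74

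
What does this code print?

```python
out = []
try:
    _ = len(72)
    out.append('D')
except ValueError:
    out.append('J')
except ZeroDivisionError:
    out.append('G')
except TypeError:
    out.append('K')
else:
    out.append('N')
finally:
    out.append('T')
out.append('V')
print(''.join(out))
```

Execution trace: 'K' (except TypeError) → 'T' (finally) → 'V' (after the try/except). Output: KTV

Answer: KTV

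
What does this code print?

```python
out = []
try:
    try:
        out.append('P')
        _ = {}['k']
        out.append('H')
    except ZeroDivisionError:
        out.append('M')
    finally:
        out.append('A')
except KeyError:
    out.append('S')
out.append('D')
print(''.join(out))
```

Execution trace: 'P' (try body) → 'A' (finally) → 'S' (outer except KeyError) → 'D' (after the try/except). Output: PASD

Answer: PASD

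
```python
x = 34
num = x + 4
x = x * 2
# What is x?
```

Trace:
`x = 34` → x = 34
`num = x + 4` → num = 38
`x = x * 2` → x = 68
So x = 68

Answer: 68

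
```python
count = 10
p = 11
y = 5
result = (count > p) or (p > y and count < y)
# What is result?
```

Trace:
`count = 10` → count = 10
`p = 11` → p = 11
`y = 5` → y = 5
`result = (count > p) or (p > y and count < y)` → result = False
So result = False

Answer: False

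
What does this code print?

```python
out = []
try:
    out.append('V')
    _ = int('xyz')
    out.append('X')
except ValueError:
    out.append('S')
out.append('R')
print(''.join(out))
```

Execution trace: 'V' (try body) → 'S' (except ValueError) → 'R' (after the try/except). Output: VSR

Answer: VSR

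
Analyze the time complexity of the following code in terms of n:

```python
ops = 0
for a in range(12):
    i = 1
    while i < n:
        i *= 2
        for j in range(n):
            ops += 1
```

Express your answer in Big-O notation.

Each loop level contributes: 1 × log n × n. Multiplying the contributions gives O(n log n).

Answer: O(n log n)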